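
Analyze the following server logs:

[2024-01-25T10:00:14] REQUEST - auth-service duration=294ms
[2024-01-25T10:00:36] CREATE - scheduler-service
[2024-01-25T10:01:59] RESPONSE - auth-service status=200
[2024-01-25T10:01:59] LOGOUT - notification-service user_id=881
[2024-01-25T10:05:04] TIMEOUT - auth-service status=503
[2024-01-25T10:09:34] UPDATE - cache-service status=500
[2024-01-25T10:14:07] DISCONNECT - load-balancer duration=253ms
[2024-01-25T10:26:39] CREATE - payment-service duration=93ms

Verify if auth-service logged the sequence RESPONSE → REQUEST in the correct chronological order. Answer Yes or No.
No

To verify sequence order:

1. Find all events in sequence RESPONSE → REQUEST for auth-service
2. Extract their timestamps
3. Check if timestamps are in ascending order
4. Result: No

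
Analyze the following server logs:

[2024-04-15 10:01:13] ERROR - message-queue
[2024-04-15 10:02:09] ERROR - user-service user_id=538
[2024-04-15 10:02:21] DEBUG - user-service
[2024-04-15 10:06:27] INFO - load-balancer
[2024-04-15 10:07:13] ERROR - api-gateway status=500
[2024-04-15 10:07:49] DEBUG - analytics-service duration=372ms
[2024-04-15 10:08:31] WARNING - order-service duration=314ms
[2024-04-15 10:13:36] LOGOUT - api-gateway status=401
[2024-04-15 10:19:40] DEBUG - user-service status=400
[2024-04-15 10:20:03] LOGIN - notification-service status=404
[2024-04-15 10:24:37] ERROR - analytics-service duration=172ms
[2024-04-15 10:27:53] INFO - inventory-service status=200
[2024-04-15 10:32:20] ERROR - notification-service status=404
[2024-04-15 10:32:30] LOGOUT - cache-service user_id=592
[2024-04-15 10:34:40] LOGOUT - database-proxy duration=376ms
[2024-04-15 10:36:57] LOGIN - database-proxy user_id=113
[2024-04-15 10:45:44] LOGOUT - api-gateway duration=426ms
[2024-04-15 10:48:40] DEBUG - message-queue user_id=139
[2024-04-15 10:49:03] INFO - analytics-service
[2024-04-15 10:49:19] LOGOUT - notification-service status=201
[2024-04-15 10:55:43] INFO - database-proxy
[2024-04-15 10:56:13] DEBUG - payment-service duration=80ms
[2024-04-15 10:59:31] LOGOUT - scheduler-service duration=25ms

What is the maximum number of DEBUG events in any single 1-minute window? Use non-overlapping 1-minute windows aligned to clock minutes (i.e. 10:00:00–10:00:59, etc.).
1

To find the burst window:

1. Divide the log period into non-overlapping 1-minute windows starting at 10:00
2. Count DEBUG events in each window
3. Find the window with maximum count
4. Maximum events in a window: 1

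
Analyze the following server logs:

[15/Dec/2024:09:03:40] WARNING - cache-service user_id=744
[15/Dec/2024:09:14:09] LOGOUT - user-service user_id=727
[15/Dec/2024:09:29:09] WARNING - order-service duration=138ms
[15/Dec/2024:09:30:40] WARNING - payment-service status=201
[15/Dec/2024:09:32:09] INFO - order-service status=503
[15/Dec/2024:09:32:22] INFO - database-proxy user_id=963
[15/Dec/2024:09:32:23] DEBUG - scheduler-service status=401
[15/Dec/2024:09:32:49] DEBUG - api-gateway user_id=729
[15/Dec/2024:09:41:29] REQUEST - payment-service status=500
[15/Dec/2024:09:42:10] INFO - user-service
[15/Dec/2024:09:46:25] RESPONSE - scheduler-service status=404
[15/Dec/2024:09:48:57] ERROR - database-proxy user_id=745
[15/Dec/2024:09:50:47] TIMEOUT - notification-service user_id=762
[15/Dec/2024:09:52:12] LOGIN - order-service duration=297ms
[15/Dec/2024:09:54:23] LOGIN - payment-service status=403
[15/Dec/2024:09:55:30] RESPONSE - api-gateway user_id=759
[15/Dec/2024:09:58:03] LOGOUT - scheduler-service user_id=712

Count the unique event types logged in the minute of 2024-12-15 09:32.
2

To count unique event types:

1. Filter events in the minute starting at 2024-12-15 09:32
2. Extract event types from matching entries
3. Count unique types: 2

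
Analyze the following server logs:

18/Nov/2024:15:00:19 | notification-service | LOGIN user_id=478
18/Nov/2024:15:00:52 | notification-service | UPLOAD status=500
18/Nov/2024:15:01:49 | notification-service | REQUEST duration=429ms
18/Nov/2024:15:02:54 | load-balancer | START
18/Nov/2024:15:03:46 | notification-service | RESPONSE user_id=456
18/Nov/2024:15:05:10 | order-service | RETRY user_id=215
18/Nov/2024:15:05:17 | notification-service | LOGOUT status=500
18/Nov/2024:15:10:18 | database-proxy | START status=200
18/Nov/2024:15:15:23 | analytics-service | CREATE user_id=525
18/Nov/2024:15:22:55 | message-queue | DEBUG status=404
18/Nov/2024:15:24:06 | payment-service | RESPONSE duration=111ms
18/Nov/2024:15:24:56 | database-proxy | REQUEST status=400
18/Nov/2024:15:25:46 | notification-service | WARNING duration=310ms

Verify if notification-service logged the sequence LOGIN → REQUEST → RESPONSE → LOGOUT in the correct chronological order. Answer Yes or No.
Yes

To verify sequence order:

1. Find all events in sequence LOGIN → REQUEST → RESPONSE → LOGOUT for notification-service
2. Extract their timestamps
3. Check if timestamps are in ascending order
4. Result: Yes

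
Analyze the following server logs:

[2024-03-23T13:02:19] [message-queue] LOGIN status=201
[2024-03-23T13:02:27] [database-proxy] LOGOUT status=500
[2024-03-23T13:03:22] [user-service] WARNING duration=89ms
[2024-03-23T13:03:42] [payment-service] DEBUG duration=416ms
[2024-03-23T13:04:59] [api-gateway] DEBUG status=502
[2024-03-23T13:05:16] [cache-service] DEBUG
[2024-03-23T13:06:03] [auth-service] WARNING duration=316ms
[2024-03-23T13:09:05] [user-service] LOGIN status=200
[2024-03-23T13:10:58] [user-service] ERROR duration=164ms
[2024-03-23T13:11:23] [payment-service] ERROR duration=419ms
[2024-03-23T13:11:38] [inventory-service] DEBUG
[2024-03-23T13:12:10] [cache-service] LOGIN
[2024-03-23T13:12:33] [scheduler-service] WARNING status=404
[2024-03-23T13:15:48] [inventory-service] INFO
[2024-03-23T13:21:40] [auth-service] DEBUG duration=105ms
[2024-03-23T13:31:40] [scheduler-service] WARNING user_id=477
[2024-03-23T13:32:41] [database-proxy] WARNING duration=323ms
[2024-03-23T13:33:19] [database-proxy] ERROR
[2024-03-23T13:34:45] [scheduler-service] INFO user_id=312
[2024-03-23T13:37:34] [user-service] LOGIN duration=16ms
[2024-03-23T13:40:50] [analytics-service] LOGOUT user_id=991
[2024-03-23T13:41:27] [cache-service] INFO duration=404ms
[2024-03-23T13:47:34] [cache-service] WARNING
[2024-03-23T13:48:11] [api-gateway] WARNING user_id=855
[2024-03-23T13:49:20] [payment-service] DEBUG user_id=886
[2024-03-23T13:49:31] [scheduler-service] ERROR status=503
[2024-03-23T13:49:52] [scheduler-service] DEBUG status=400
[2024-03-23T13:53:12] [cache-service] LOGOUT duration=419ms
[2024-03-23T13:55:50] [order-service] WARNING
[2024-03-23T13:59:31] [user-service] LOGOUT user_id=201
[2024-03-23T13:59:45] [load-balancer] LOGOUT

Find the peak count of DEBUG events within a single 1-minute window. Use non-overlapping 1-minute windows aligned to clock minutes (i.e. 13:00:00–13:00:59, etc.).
2

To find the burst window:

1. Divide the log period into non-overlapping 1-minute windows starting at 13:00
2. Count DEBUG events in each window
3. Find the window with maximum count
4. Maximum events in a window: 2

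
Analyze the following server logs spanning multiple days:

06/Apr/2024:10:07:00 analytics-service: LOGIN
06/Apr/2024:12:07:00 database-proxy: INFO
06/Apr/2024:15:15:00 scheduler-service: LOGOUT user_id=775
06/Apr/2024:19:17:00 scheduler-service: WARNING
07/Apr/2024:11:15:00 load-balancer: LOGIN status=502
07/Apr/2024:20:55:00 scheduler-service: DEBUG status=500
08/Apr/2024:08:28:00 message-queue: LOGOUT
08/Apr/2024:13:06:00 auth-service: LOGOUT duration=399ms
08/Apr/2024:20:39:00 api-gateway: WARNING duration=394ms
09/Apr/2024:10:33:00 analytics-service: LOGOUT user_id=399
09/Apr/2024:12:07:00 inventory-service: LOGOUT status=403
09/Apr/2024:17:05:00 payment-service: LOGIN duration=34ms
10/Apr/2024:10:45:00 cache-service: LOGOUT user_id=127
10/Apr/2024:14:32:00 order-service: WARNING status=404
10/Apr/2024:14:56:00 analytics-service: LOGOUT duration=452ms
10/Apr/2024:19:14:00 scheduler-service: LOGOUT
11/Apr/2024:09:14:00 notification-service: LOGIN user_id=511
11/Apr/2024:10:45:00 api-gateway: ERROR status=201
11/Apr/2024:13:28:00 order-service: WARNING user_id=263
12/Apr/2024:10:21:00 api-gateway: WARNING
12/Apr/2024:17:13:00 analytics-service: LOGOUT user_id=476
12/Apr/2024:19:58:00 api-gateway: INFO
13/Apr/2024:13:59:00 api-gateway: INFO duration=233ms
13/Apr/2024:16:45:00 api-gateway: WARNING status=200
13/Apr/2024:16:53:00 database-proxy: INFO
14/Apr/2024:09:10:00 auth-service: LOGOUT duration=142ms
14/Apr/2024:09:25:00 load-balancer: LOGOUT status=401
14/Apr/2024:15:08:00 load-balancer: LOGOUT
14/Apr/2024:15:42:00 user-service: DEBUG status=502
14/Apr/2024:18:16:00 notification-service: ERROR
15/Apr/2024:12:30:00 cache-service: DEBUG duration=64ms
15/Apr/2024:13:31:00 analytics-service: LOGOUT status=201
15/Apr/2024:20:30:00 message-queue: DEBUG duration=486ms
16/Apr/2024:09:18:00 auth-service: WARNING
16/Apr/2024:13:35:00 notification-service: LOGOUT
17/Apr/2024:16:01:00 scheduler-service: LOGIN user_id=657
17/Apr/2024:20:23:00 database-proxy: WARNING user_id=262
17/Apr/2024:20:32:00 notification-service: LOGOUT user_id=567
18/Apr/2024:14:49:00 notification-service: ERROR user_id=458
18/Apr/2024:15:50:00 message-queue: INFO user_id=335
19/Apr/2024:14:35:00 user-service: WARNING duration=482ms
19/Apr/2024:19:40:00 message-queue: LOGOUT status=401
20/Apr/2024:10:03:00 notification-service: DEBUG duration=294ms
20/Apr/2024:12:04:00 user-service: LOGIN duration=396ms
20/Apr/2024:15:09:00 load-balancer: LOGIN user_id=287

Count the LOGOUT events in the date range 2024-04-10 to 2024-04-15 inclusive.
8

To filter by date range:

1. Date range: 2024-04-10 through 2024-04-15, both dates inclusive
2. Filter for LOGOUT events whose date falls in this range
3. Count matching events: 8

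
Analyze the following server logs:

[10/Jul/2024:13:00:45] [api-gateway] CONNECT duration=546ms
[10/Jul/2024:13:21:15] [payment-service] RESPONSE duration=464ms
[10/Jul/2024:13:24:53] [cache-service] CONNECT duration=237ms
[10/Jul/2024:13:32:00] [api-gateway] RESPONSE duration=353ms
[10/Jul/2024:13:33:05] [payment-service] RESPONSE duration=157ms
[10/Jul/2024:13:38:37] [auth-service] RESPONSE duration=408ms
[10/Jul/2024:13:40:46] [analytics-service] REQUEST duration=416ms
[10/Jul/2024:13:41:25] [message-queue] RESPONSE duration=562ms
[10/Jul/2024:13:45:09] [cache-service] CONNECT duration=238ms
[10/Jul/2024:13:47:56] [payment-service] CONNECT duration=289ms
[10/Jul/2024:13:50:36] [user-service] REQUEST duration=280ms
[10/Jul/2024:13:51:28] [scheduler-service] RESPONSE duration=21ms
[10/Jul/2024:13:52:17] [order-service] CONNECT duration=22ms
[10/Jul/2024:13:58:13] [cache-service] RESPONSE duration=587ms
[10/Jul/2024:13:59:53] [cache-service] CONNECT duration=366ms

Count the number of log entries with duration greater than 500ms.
3

To count timeouts:

1. Threshold: 500ms
2. Extract duration from each log entry
3. Count entries where duration > 500
4. Timeout count: 3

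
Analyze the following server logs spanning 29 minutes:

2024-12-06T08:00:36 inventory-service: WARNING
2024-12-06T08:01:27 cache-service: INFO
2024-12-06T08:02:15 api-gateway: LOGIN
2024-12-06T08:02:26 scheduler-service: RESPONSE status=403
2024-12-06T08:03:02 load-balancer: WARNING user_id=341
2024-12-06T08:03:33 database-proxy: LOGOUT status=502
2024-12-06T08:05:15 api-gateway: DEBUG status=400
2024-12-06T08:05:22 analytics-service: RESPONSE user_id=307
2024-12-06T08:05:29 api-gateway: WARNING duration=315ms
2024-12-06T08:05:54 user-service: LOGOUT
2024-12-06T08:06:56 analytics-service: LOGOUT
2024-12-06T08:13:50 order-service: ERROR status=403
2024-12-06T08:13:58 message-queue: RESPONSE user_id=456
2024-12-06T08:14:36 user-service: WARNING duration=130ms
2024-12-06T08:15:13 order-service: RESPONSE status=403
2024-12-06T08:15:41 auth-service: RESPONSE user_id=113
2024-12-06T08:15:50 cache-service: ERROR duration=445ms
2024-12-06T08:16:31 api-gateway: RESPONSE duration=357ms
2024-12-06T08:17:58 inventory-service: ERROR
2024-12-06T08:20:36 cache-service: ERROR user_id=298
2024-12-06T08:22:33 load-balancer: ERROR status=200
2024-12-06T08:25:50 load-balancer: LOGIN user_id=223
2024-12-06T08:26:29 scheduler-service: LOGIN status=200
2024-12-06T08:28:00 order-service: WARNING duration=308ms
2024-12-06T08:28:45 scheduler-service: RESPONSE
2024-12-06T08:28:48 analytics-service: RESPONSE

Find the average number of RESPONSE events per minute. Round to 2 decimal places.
0.28

To calculate the rate:

1. Count total RESPONSE events: 8
2. Total time period: 29 minutes
3. Rate = 8 / 29 = 0.28 events per minute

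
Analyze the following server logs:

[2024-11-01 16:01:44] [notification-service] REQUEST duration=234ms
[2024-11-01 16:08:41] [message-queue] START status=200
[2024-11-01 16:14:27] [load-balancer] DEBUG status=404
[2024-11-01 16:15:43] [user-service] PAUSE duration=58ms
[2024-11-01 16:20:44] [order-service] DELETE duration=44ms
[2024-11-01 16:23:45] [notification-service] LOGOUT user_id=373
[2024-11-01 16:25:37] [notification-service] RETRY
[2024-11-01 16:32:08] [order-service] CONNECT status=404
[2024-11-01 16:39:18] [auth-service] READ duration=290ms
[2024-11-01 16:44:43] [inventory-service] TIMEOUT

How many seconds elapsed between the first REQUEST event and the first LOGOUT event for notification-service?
1321

To find the time between events:

1. Locate the first REQUEST event for notification-service: 2024-11-01 16:01:44
2. Locate the first LOGOUT event for notification-service: 2024-11-01 16:23:45
3. Calculate the difference: 2024-11-01 16:23:45 - 2024-11-01 16:01:44 = 1321 seconds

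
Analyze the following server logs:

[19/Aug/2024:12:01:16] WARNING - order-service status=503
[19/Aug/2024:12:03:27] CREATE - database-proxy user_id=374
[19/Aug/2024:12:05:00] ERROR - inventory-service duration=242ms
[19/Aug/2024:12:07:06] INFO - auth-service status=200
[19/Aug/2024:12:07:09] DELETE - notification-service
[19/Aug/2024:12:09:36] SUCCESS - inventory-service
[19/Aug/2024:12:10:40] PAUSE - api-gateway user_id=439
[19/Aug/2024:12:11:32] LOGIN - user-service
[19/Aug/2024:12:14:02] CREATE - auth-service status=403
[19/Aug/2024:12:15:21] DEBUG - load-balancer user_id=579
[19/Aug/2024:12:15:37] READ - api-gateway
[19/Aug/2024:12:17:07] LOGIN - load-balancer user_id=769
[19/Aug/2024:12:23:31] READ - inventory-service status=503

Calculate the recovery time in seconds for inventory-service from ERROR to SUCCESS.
276

To calculate recovery time:

1. Find ERROR event for inventory-service: 19/Aug/2024:12:05:00
2. Find next SUCCESS event for inventory-service: 19/Aug/2024:12:09:36
3. Recovery time: 19/Aug/2024:12:09:36 - 19/Aug/2024:12:05:00 = 276 seconds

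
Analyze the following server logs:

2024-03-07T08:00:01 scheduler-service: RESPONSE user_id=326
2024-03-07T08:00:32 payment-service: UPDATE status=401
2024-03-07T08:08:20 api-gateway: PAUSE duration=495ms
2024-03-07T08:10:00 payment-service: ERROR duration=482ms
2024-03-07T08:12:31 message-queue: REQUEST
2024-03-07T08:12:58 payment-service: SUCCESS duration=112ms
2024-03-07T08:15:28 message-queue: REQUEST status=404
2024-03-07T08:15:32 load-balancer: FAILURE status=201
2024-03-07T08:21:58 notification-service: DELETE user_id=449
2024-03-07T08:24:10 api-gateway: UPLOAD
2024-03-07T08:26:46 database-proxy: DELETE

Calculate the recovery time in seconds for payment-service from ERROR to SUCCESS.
178

To calculate recovery time:

1. Find ERROR event for payment-service: 2024-03-07T08:10:00
2. Find next SUCCESS event for payment-service: 2024-03-07T08:12:58
3. Recovery time: 2024-03-07T08:12:58 - 2024-03-07T08:10:00 = 178 seconds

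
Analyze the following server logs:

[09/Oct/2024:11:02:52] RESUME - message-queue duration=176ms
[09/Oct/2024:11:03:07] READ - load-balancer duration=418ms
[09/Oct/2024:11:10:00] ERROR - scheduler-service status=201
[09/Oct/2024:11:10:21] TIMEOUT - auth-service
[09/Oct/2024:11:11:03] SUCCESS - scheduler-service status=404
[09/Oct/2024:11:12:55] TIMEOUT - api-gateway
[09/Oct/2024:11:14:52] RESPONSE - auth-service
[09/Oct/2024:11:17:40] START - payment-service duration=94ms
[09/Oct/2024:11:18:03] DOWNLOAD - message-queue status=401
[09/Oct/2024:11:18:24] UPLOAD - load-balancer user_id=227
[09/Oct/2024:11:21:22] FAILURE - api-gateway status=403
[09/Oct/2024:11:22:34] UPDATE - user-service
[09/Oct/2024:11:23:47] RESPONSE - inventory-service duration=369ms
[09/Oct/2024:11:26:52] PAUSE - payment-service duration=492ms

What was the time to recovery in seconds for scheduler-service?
63

To calculate recovery time:

1. Find ERROR event for scheduler-service: 09/Oct/2024:11:10:00
2. Find next SUCCESS event for scheduler-service: 09/Oct/2024:11:11:03
3. Recovery time: 09/Oct/2024:11:11:03 - 09/Oct/2024:11:10:00 = 63 seconds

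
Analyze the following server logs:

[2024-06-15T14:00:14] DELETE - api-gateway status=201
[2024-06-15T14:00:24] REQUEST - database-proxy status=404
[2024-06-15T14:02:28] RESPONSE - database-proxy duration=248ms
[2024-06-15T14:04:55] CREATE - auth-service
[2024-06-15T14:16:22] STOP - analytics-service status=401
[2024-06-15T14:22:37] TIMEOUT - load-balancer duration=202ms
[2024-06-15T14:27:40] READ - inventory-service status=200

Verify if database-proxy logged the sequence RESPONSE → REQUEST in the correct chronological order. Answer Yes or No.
No

To verify sequence order:

1. Find all events in sequence RESPONSE → REQUEST for database-proxy
2. Extract their timestamps
3. Check if timestamps are in ascending order
4. Result: No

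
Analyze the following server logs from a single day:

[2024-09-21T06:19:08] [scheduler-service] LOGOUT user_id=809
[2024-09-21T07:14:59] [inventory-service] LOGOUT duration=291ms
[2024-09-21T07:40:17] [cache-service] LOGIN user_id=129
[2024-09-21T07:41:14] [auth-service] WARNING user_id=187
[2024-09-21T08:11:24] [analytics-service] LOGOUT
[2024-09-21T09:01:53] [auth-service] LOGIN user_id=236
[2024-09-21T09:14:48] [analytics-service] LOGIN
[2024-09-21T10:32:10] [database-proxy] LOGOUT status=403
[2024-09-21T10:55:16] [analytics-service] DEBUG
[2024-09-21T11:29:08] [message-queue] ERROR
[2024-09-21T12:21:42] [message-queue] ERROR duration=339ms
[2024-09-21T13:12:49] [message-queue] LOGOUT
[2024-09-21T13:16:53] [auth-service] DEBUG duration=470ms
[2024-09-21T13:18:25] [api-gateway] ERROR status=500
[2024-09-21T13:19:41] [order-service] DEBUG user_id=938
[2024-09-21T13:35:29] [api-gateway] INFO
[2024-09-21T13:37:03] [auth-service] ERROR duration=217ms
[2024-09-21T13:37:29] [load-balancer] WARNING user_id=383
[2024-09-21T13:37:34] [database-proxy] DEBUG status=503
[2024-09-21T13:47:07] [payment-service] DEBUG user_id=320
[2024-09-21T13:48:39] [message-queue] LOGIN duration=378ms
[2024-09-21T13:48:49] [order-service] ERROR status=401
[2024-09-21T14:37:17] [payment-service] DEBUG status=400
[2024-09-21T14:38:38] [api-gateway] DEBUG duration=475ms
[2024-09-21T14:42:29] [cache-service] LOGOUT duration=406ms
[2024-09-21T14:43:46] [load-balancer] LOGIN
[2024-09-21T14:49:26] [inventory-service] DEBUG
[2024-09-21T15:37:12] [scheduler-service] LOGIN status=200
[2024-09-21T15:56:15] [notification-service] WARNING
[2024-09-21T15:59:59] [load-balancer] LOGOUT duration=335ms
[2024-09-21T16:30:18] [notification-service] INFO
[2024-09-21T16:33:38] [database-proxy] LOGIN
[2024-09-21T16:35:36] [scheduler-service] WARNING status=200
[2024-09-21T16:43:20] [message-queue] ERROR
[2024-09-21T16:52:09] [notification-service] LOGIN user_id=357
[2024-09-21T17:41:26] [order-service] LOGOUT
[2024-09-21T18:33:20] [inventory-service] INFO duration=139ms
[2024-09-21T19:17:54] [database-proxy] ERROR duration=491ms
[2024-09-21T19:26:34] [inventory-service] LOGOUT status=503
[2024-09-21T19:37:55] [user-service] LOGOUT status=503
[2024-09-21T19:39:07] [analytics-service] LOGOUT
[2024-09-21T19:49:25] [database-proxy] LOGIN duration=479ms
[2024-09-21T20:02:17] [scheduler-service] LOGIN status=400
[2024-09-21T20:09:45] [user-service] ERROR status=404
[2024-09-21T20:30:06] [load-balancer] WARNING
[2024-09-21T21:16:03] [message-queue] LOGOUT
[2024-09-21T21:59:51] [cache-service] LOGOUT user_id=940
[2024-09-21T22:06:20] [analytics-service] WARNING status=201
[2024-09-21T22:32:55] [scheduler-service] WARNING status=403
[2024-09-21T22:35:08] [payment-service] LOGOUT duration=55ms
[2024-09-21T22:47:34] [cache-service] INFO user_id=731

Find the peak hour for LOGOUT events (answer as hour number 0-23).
19

To find the peak hour:

1. Group all LOGOUT events by hour
2. Count events in each hour
3. Find hour with maximum count
4. Peak hour: 19 (with 3 events)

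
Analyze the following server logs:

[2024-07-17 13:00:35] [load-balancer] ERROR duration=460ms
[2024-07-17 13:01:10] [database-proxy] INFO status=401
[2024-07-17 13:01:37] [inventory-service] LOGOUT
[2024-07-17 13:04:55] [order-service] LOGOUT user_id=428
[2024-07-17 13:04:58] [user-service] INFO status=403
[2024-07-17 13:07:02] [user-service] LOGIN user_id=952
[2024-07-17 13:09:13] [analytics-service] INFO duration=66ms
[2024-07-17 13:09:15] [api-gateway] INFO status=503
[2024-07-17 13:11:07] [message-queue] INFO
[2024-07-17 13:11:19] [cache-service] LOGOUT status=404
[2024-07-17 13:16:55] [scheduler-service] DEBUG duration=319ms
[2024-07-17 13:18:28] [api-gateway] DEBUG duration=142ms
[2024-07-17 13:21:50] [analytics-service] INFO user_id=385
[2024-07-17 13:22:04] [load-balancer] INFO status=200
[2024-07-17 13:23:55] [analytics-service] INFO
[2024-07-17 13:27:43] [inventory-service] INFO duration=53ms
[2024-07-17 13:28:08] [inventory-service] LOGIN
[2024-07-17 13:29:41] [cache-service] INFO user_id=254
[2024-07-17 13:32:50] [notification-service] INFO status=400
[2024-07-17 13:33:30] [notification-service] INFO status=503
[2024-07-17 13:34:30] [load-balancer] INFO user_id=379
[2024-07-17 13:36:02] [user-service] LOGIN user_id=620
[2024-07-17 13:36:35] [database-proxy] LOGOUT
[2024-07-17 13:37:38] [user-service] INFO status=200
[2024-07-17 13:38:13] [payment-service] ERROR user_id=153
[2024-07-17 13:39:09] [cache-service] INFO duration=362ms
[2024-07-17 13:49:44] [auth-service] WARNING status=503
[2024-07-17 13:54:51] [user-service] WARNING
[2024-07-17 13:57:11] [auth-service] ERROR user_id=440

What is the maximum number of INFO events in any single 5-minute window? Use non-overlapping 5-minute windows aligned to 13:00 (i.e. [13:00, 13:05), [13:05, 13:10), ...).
3

To find the burst window:

1. Divide the log period into non-overlapping 5-minute windows starting at 13:00
2. Count INFO events in each window
3. Find the window with maximum count
4. Maximum events in a window: 3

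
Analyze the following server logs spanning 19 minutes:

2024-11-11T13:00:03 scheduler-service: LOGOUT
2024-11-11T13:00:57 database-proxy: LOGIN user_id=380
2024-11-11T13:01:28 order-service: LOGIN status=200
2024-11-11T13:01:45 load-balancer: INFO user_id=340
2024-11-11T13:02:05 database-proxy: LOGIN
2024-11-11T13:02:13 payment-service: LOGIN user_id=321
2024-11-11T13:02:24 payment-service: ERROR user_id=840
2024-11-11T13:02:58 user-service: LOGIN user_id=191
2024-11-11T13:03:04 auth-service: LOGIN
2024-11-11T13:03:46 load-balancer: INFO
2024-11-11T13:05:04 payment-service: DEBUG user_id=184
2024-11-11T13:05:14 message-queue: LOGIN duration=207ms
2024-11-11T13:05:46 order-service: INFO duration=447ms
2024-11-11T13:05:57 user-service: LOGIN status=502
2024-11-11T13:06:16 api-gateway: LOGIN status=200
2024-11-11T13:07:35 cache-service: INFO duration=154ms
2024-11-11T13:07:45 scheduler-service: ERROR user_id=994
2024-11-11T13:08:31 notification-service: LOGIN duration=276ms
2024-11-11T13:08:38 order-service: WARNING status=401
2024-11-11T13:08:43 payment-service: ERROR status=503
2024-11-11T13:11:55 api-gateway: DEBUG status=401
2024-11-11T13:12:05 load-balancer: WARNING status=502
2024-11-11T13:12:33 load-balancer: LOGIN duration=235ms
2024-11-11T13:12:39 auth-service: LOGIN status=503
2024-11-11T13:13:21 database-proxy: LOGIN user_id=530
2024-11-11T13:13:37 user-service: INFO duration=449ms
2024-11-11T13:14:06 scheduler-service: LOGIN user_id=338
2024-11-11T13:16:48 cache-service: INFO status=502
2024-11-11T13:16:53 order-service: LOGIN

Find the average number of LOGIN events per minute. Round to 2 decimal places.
0.79

To calculate the rate:

1. Count total LOGIN events: 15
2. Total time period: 19 minutes
3. Rate = 15 / 19 = 0.79 events per minute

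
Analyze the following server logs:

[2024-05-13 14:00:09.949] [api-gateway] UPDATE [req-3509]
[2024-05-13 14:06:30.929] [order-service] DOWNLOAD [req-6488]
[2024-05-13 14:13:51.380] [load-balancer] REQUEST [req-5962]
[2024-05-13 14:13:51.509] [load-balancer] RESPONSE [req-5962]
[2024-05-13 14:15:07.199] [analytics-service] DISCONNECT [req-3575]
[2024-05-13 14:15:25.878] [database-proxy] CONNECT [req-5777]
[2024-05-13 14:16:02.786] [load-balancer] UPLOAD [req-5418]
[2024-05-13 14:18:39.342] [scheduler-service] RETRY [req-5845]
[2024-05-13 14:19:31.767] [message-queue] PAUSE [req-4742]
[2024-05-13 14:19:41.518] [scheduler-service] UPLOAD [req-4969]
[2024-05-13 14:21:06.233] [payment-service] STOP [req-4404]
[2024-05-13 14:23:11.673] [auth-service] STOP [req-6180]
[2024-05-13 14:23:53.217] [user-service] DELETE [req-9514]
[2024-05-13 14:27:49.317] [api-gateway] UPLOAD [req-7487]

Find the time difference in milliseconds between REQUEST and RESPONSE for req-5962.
129

To calculate latency:

1. Find REQUEST with id req-5962: 2024-05-13 14:13:51.380
2. Find RESPONSE with id req-5962: 2024-05-13 14:13:51.509
3. Latency: 2024-05-13 14:13:51.509 - 2024-05-13 14:13:51.380 = 129ms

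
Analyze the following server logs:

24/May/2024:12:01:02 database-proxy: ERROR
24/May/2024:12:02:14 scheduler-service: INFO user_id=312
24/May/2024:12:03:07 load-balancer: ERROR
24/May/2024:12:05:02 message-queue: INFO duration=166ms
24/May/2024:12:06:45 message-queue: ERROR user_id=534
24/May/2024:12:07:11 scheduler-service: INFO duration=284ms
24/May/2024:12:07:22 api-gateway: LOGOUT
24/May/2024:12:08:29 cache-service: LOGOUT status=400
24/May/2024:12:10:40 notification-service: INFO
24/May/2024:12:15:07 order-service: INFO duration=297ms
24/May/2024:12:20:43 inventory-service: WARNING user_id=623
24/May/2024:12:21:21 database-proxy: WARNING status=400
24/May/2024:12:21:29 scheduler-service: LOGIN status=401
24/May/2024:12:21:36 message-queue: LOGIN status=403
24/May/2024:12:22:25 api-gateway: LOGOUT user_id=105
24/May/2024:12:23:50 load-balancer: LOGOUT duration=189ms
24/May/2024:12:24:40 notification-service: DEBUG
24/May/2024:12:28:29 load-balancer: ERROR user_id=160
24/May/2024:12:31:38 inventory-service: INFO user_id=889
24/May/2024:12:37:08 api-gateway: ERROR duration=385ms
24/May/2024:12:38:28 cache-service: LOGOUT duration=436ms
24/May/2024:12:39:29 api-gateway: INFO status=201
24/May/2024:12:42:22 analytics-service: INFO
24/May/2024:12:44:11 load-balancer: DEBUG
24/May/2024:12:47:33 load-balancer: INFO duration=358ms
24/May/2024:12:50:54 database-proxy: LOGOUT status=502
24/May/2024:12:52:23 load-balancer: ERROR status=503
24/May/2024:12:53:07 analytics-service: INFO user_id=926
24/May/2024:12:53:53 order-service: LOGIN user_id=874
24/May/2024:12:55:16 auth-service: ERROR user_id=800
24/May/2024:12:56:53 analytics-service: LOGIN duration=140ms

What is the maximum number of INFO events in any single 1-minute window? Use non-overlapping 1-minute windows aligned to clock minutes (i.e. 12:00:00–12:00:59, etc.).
1

To find the burst window:

1. Divide the log period into non-overlapping 1-minute windows starting at 12:00
2. Count INFO events in each window
3. Find the window with maximum count
4. Maximum events in a window: 1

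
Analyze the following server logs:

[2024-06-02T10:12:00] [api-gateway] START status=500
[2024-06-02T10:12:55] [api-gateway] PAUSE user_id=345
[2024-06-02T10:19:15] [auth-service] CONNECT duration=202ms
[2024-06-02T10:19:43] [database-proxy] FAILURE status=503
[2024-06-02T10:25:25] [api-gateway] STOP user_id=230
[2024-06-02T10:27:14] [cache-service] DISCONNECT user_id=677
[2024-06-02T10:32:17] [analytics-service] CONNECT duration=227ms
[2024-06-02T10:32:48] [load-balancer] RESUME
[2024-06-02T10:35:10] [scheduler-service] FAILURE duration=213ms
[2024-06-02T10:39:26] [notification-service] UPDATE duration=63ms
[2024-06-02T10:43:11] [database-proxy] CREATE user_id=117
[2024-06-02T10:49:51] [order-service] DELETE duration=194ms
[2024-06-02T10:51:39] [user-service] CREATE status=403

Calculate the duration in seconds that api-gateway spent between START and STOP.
805

To calculate state duration:

1. Find START event for api-gateway: 2024-06-02T10:12:00
2. Find STOP event for api-gateway: 2024-06-02T10:25:25
3. Calculate duration: 2024-06-02T10:25:25 - 2024-06-02T10:12:00 = 805 seconds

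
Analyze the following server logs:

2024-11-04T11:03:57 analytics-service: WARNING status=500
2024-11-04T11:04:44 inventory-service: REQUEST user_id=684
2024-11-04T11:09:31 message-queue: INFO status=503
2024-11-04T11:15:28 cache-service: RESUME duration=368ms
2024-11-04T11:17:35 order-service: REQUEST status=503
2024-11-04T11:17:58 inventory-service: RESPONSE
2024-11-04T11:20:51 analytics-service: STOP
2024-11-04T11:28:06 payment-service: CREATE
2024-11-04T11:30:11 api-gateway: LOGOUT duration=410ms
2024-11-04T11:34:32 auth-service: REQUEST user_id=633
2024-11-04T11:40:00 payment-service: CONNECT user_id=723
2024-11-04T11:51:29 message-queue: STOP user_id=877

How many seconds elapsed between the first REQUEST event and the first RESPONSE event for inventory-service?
794

To find the time between events:

1. Locate the first REQUEST event for inventory-service: 2024-11-04T11:04:44
2. Locate the first RESPONSE event for inventory-service: 2024-11-04T11:17:58
3. Calculate the difference: 2024-11-04T11:17:58 - 2024-11-04T11:04:44 = 794 seconds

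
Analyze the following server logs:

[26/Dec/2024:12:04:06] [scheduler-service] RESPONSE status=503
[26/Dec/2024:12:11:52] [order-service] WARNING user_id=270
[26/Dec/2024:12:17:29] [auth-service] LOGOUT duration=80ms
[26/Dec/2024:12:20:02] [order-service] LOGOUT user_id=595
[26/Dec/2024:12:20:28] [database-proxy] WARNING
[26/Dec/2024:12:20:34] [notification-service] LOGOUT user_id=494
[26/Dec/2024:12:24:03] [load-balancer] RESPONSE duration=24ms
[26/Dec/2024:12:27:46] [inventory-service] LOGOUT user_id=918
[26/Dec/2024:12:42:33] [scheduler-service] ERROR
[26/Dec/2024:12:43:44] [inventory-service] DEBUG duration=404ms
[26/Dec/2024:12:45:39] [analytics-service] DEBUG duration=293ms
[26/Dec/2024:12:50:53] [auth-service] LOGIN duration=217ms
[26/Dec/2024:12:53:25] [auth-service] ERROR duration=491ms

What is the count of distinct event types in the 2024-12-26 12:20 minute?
2

To count unique event types:

1. Filter events in the minute starting at 2024-12-26 12:20
2. Extract event types from matching entries
3. Count unique types: 2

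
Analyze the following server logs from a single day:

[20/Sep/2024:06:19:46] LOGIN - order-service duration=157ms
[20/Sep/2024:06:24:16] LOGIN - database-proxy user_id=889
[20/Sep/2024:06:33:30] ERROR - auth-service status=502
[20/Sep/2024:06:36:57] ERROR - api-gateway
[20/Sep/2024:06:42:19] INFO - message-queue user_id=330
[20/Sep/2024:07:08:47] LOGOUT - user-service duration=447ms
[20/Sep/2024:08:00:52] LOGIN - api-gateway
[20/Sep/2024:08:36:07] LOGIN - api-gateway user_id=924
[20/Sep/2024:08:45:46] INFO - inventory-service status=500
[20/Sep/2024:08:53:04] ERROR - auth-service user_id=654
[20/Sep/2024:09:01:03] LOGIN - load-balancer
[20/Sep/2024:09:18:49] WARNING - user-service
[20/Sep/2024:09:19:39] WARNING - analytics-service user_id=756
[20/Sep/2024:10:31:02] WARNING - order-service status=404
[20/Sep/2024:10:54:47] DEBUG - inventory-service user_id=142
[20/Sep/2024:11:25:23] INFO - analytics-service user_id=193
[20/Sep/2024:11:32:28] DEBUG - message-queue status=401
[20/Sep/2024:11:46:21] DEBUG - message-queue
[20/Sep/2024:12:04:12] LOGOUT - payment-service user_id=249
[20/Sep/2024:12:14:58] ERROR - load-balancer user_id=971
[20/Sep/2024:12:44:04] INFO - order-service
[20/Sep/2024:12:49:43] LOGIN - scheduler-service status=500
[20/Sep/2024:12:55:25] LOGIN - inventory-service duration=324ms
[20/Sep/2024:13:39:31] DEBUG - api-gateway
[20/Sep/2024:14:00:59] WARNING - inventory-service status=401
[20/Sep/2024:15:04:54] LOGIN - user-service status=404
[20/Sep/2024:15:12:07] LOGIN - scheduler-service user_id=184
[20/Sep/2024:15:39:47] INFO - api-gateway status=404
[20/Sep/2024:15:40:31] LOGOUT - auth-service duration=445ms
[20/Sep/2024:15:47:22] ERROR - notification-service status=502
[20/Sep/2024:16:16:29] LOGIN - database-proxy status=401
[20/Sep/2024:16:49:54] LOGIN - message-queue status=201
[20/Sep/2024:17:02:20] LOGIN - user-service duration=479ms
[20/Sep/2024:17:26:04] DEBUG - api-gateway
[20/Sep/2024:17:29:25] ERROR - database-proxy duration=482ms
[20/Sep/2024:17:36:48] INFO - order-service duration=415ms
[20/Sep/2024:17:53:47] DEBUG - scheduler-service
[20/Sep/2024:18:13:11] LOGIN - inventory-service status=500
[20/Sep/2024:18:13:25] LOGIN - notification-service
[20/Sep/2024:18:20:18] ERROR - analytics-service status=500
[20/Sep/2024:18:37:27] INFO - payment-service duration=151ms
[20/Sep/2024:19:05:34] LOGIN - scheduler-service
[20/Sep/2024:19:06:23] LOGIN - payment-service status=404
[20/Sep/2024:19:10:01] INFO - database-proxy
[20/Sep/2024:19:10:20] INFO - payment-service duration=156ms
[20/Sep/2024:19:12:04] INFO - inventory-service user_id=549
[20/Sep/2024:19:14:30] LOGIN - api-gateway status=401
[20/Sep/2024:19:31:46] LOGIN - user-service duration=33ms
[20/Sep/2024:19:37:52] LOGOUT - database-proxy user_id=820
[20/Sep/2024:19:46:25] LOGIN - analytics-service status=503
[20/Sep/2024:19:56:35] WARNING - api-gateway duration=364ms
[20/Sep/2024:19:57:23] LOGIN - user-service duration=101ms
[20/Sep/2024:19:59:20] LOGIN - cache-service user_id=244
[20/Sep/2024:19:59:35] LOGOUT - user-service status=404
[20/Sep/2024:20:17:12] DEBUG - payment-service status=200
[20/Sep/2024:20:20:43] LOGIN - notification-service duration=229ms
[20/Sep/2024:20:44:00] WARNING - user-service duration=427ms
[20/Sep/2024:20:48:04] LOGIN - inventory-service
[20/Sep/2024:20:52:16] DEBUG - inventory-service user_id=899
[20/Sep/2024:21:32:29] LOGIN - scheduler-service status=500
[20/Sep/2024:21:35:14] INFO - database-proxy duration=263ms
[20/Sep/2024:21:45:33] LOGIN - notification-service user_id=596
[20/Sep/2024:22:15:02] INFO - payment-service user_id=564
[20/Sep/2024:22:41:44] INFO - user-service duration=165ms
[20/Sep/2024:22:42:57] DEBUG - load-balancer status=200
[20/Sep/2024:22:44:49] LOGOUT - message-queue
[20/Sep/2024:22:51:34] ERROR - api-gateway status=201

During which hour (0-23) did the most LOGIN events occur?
19

To find the peak hour:

1. Group all LOGIN events by hour
2. Count events in each hour
3. Find hour with maximum count
4. Peak hour: 19 (with 7 events)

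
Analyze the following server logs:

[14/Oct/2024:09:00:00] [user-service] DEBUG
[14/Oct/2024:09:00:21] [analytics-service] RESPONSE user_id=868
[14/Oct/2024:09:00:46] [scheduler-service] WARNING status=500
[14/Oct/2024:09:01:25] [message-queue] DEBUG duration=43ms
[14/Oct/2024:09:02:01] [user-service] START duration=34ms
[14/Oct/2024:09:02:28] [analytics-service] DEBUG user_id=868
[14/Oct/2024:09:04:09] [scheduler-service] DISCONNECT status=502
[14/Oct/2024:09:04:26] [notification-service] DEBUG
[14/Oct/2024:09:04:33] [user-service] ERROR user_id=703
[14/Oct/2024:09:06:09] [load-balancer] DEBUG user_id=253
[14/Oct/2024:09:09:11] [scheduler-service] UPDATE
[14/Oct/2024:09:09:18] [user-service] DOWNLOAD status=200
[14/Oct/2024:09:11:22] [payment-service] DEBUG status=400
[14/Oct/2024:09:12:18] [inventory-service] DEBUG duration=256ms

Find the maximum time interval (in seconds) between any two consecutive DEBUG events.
313

To find the longest gap:

1. Extract all DEBUG events in chronological order
2. Calculate time differences between consecutive events
3. Find the maximum difference
4. Longest gap: 313 seconds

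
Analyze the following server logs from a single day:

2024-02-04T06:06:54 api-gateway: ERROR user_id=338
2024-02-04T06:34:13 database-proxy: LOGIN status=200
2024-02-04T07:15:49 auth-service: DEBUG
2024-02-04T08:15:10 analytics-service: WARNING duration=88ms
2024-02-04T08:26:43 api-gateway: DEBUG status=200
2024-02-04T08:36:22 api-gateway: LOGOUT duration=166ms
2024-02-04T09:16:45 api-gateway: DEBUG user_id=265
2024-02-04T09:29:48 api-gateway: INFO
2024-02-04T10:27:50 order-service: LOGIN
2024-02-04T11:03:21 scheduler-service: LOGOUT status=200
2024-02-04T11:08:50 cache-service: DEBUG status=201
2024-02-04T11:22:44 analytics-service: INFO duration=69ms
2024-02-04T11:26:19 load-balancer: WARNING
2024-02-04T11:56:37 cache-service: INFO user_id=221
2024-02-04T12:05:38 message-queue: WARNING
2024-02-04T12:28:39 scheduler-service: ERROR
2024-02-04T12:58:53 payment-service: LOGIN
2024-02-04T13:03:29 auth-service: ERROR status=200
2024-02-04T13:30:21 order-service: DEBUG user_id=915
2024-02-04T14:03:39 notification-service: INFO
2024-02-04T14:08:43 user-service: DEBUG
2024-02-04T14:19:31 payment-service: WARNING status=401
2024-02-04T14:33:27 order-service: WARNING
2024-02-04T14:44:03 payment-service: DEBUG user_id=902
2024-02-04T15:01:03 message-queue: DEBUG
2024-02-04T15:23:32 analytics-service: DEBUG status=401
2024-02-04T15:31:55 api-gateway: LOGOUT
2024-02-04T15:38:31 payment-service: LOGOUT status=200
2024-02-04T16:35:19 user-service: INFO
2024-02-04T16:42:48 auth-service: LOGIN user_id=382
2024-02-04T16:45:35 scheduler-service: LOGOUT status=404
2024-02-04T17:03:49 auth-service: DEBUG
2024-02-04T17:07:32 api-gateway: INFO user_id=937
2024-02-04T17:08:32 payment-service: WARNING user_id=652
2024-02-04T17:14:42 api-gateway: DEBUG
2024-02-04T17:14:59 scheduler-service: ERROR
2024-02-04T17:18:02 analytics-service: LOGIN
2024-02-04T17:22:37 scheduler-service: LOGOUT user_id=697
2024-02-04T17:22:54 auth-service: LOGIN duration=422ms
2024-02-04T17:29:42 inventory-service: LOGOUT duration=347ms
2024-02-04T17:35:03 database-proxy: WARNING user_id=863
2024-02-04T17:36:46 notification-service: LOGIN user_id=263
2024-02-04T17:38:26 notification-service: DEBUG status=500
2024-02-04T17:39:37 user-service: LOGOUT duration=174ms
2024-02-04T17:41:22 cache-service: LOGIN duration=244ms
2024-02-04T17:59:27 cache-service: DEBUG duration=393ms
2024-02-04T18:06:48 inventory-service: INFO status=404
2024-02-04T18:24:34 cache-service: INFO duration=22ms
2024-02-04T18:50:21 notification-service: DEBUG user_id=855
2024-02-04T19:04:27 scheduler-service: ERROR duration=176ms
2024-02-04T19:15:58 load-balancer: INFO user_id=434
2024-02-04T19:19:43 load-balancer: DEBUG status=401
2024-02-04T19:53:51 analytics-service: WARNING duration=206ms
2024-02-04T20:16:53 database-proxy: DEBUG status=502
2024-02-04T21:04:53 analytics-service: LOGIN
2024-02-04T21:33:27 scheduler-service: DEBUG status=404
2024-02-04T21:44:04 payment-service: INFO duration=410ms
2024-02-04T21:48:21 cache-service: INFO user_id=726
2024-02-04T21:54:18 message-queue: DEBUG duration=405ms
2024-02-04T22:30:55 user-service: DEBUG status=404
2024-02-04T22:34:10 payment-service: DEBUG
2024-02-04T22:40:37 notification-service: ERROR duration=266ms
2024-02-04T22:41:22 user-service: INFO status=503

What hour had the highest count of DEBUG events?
17

To find the peak hour:

1. Group all DEBUG events by hour
2. Count events in each hour
3. Find hour with maximum count
4. Peak hour: 17 (with 4 events)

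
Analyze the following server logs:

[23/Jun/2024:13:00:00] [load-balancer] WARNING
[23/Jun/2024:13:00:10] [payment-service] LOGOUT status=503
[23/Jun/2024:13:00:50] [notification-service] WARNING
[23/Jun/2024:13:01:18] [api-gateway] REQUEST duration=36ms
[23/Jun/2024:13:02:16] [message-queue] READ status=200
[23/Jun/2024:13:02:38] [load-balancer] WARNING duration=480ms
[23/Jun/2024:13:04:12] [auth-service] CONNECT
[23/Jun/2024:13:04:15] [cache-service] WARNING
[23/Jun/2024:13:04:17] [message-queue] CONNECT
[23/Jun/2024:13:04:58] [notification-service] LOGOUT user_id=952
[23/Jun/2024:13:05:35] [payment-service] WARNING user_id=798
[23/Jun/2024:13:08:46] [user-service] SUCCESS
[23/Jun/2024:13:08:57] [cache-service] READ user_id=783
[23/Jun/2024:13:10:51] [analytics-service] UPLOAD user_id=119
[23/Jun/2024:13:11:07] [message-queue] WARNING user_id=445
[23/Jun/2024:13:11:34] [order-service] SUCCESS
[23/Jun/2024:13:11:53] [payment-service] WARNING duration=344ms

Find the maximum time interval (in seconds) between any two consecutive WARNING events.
332

To find the longest gap:

1. Extract all WARNING events in chronological order
2. Calculate time differences between consecutive events
3. Find the maximum difference
4. Longest gap: 332 seconds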